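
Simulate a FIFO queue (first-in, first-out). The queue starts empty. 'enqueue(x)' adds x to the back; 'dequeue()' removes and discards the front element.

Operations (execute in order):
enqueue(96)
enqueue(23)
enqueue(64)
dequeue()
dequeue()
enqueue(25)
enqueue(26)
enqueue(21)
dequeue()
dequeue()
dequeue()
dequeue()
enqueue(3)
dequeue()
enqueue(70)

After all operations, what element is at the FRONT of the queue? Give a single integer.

Answer: 70

Derivation:
enqueue(96): queue = [96]
enqueue(23): queue = [96, 23]
enqueue(64): queue = [96, 23, 64]
dequeue(): queue = [23, 64]
dequeue(): queue = [64]
enqueue(25): queue = [64, 25]
enqueue(26): queue = [64, 25, 26]
enqueue(21): queue = [64, 25, 26, 21]
dequeue(): queue = [25, 26, 21]
dequeue(): queue = [26, 21]
dequeue(): queue = [21]
dequeue(): queue = []
enqueue(3): queue = [3]
dequeue(): queue = []
enqueue(70): queue = [70]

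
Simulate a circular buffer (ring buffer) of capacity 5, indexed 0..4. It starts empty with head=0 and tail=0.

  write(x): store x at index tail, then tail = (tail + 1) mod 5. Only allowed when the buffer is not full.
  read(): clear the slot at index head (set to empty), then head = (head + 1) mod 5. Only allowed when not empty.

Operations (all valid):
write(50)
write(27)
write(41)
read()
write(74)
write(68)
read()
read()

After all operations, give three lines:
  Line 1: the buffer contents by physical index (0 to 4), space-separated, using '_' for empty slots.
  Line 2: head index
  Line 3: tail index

Answer: _ _ _ 74 68
3
0

Derivation:
write(50): buf=[50 _ _ _ _], head=0, tail=1, size=1
write(27): buf=[50 27 _ _ _], head=0, tail=2, size=2
write(41): buf=[50 27 41 _ _], head=0, tail=3, size=3
read(): buf=[_ 27 41 _ _], head=1, tail=3, size=2
write(74): buf=[_ 27 41 74 _], head=1, tail=4, size=3
write(68): buf=[_ 27 41 74 68], head=1, tail=0, size=4
read(): buf=[_ _ 41 74 68], head=2, tail=0, size=3
read(): buf=[_ _ _ 74 68], head=3, tail=0, size=2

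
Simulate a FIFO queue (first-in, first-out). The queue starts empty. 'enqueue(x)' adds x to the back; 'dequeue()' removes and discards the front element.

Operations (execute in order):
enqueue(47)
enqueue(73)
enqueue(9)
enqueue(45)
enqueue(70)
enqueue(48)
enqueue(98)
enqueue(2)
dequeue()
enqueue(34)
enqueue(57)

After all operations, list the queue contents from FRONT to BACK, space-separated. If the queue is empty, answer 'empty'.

Answer: 73 9 45 70 48 98 2 34 57

Derivation:
enqueue(47): [47]
enqueue(73): [47, 73]
enqueue(9): [47, 73, 9]
enqueue(45): [47, 73, 9, 45]
enqueue(70): [47, 73, 9, 45, 70]
enqueue(48): [47, 73, 9, 45, 70, 48]
enqueue(98): [47, 73, 9, 45, 70, 48, 98]
enqueue(2): [47, 73, 9, 45, 70, 48, 98, 2]
dequeue(): [73, 9, 45, 70, 48, 98, 2]
enqueue(34): [73, 9, 45, 70, 48, 98, 2, 34]
enqueue(57): [73, 9, 45, 70, 48, 98, 2, 34, 57]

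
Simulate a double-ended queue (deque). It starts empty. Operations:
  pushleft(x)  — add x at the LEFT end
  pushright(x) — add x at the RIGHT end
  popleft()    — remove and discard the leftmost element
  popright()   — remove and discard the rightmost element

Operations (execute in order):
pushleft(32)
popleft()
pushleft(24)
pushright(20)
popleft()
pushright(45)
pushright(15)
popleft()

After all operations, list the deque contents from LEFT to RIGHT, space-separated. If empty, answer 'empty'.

Answer: 45 15

Derivation:
pushleft(32): [32]
popleft(): []
pushleft(24): [24]
pushright(20): [24, 20]
popleft(): [20]
pushright(45): [20, 45]
pushright(15): [20, 45, 15]
popleft(): [45, 15]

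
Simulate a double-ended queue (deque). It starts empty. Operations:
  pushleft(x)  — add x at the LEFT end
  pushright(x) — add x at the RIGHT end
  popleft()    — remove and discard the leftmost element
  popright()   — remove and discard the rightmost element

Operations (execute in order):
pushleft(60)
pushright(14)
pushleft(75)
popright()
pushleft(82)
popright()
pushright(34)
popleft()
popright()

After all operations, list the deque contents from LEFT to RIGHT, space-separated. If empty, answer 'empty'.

Answer: 75

Derivation:
pushleft(60): [60]
pushright(14): [60, 14]
pushleft(75): [75, 60, 14]
popright(): [75, 60]
pushleft(82): [82, 75, 60]
popright(): [82, 75]
pushright(34): [82, 75, 34]
popleft(): [75, 34]
popright(): [75]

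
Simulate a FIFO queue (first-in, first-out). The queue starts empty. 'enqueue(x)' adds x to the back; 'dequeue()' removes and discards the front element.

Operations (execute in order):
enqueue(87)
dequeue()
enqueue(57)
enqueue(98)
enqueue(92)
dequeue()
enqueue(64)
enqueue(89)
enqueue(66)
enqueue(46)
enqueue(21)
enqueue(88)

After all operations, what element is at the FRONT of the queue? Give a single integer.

Answer: 98

Derivation:
enqueue(87): queue = [87]
dequeue(): queue = []
enqueue(57): queue = [57]
enqueue(98): queue = [57, 98]
enqueue(92): queue = [57, 98, 92]
dequeue(): queue = [98, 92]
enqueue(64): queue = [98, 92, 64]
enqueue(89): queue = [98, 92, 64, 89]
enqueue(66): queue = [98, 92, 64, 89, 66]
enqueue(46): queue = [98, 92, 64, 89, 66, 46]
enqueue(21): queue = [98, 92, 64, 89, 66, 46, 21]
enqueue(88): queue = [98, 92, 64, 89, 66, 46, 21, 88]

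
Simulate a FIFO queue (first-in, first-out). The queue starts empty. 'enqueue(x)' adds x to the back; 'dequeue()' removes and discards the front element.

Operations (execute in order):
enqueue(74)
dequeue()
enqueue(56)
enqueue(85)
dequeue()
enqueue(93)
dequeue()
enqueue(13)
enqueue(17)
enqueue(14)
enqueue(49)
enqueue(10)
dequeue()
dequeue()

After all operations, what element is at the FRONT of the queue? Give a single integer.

enqueue(74): queue = [74]
dequeue(): queue = []
enqueue(56): queue = [56]
enqueue(85): queue = [56, 85]
dequeue(): queue = [85]
enqueue(93): queue = [85, 93]
dequeue(): queue = [93]
enqueue(13): queue = [93, 13]
enqueue(17): queue = [93, 13, 17]
enqueue(14): queue = [93, 13, 17, 14]
enqueue(49): queue = [93, 13, 17, 14, 49]
enqueue(10): queue = [93, 13, 17, 14, 49, 10]
dequeue(): queue = [13, 17, 14, 49, 10]
dequeue(): queue = [17, 14, 49, 10]

Answer: 17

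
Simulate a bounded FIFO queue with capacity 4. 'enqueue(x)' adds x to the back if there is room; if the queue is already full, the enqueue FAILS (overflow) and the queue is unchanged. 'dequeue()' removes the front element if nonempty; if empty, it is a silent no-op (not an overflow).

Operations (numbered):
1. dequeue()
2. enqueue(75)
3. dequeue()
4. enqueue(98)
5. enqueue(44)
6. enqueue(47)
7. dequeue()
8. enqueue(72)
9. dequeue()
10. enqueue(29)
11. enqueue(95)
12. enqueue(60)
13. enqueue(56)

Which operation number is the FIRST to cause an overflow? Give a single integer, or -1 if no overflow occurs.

Answer: 12

Derivation:
1. dequeue(): empty, no-op, size=0
2. enqueue(75): size=1
3. dequeue(): size=0
4. enqueue(98): size=1
5. enqueue(44): size=2
6. enqueue(47): size=3
7. dequeue(): size=2
8. enqueue(72): size=3
9. dequeue(): size=2
10. enqueue(29): size=3
11. enqueue(95): size=4
12. enqueue(60): size=4=cap → OVERFLOW (fail)
13. enqueue(56): size=4=cap → OVERFLOW (fail)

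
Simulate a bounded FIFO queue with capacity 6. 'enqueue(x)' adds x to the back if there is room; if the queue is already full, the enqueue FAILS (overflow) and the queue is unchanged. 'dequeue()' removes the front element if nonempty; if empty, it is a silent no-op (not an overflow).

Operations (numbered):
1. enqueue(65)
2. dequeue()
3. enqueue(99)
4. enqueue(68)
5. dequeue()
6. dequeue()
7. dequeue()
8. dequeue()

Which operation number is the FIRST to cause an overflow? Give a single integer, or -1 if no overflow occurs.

Answer: -1

Derivation:
1. enqueue(65): size=1
2. dequeue(): size=0
3. enqueue(99): size=1
4. enqueue(68): size=2
5. dequeue(): size=1
6. dequeue(): size=0
7. dequeue(): empty, no-op, size=0
8. dequeue(): empty, no-op, size=0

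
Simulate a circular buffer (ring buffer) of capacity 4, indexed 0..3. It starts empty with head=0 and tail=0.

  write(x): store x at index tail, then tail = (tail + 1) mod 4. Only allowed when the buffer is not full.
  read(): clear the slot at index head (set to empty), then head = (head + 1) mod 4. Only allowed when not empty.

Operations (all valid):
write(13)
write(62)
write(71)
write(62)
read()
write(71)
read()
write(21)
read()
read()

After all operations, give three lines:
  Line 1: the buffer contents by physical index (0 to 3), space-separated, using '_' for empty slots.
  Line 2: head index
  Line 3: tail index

Answer: 71 21 _ _
0
2

Derivation:
write(13): buf=[13 _ _ _], head=0, tail=1, size=1
write(62): buf=[13 62 _ _], head=0, tail=2, size=2
write(71): buf=[13 62 71 _], head=0, tail=3, size=3
write(62): buf=[13 62 71 62], head=0, tail=0, size=4
read(): buf=[_ 62 71 62], head=1, tail=0, size=3
write(71): buf=[71 62 71 62], head=1, tail=1, size=4
read(): buf=[71 _ 71 62], head=2, tail=1, size=3
write(21): buf=[71 21 71 62], head=2, tail=2, size=4
read(): buf=[71 21 _ 62], head=3, tail=2, size=3
read(): buf=[71 21 _ _], head=0, tail=2, size=2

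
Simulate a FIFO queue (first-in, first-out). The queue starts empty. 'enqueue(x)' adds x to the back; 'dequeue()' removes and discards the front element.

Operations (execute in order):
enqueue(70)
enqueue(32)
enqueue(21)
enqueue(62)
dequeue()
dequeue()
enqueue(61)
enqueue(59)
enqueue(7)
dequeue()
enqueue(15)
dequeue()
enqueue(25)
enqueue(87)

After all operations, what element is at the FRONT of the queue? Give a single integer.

Answer: 61

Derivation:
enqueue(70): queue = [70]
enqueue(32): queue = [70, 32]
enqueue(21): queue = [70, 32, 21]
enqueue(62): queue = [70, 32, 21, 62]
dequeue(): queue = [32, 21, 62]
dequeue(): queue = [21, 62]
enqueue(61): queue = [21, 62, 61]
enqueue(59): queue = [21, 62, 61, 59]
enqueue(7): queue = [21, 62, 61, 59, 7]
dequeue(): queue = [62, 61, 59, 7]
enqueue(15): queue = [62, 61, 59, 7, 15]
dequeue(): queue = [61, 59, 7, 15]
enqueue(25): queue = [61, 59, 7, 15, 25]
enqueue(87): queue = [61, 59, 7, 15, 25, 87]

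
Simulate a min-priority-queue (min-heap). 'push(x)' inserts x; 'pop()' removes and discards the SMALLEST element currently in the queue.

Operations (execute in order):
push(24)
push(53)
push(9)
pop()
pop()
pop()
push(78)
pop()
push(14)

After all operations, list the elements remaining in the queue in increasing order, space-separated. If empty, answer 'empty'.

push(24): heap contents = [24]
push(53): heap contents = [24, 53]
push(9): heap contents = [9, 24, 53]
pop() → 9: heap contents = [24, 53]
pop() → 24: heap contents = [53]
pop() → 53: heap contents = []
push(78): heap contents = [78]
pop() → 78: heap contents = []
push(14): heap contents = [14]

Answer: 14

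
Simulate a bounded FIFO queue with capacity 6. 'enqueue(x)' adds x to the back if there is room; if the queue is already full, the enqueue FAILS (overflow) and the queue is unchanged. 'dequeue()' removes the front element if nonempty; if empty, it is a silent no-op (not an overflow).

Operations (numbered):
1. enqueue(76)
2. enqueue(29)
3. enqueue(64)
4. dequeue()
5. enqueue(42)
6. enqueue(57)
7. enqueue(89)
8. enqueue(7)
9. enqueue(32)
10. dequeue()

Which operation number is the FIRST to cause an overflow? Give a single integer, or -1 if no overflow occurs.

Answer: 9

Derivation:
1. enqueue(76): size=1
2. enqueue(29): size=2
3. enqueue(64): size=3
4. dequeue(): size=2
5. enqueue(42): size=3
6. enqueue(57): size=4
7. enqueue(89): size=5
8. enqueue(7): size=6
9. enqueue(32): size=6=cap → OVERFLOW (fail)
10. dequeue(): size=5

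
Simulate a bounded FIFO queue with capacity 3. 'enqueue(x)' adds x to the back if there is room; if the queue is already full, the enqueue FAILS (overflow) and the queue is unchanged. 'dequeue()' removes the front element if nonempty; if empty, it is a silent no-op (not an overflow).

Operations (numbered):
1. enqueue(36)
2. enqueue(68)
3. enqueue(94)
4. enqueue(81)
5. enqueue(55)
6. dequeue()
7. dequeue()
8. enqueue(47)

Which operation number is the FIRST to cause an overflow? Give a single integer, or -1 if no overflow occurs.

1. enqueue(36): size=1
2. enqueue(68): size=2
3. enqueue(94): size=3
4. enqueue(81): size=3=cap → OVERFLOW (fail)
5. enqueue(55): size=3=cap → OVERFLOW (fail)
6. dequeue(): size=2
7. dequeue(): size=1
8. enqueue(47): size=2

Answer: 4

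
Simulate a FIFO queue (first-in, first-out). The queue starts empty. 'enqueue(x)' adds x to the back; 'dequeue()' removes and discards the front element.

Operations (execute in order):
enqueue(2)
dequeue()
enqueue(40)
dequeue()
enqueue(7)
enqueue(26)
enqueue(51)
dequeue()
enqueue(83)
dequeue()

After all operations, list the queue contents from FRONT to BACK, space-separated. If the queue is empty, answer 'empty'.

enqueue(2): [2]
dequeue(): []
enqueue(40): [40]
dequeue(): []
enqueue(7): [7]
enqueue(26): [7, 26]
enqueue(51): [7, 26, 51]
dequeue(): [26, 51]
enqueue(83): [26, 51, 83]
dequeue(): [51, 83]

Answer: 51 83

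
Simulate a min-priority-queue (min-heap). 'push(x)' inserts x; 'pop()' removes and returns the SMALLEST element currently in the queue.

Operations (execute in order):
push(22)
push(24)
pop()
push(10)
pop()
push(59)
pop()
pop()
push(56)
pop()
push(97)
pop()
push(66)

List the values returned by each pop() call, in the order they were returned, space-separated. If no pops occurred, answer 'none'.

push(22): heap contents = [22]
push(24): heap contents = [22, 24]
pop() → 22: heap contents = [24]
push(10): heap contents = [10, 24]
pop() → 10: heap contents = [24]
push(59): heap contents = [24, 59]
pop() → 24: heap contents = [59]
pop() → 59: heap contents = []
push(56): heap contents = [56]
pop() → 56: heap contents = []
push(97): heap contents = [97]
pop() → 97: heap contents = []
push(66): heap contents = [66]

Answer: 22 10 24 59 56 97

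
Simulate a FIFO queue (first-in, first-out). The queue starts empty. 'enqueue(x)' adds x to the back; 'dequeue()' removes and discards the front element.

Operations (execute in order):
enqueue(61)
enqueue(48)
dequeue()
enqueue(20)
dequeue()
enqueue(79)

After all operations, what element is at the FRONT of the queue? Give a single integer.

Answer: 20

Derivation:
enqueue(61): queue = [61]
enqueue(48): queue = [61, 48]
dequeue(): queue = [48]
enqueue(20): queue = [48, 20]
dequeue(): queue = [20]
enqueue(79): queue = [20, 79]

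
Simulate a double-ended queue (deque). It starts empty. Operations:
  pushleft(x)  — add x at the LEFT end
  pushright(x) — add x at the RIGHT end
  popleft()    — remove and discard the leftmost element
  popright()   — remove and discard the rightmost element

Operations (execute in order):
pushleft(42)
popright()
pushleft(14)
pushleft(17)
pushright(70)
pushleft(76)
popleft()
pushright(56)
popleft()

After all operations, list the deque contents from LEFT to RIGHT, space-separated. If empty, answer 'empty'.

Answer: 14 70 56

Derivation:
pushleft(42): [42]
popright(): []
pushleft(14): [14]
pushleft(17): [17, 14]
pushright(70): [17, 14, 70]
pushleft(76): [76, 17, 14, 70]
popleft(): [17, 14, 70]
pushright(56): [17, 14, 70, 56]
popleft(): [14, 70, 56]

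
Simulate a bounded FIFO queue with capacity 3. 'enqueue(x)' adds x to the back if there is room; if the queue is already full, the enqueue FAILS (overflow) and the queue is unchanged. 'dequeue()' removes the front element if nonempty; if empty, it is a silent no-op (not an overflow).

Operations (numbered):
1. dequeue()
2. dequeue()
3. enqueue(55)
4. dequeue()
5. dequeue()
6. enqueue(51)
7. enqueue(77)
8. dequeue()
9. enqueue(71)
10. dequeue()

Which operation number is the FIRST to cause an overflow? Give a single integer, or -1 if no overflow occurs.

1. dequeue(): empty, no-op, size=0
2. dequeue(): empty, no-op, size=0
3. enqueue(55): size=1
4. dequeue(): size=0
5. dequeue(): empty, no-op, size=0
6. enqueue(51): size=1
7. enqueue(77): size=2
8. dequeue(): size=1
9. enqueue(71): size=2
10. dequeue(): size=1

Answer: -1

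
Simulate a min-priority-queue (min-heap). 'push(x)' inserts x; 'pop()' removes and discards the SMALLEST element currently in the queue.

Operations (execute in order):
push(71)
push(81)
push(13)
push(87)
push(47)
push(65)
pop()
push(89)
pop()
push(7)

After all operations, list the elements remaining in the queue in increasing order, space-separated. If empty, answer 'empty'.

push(71): heap contents = [71]
push(81): heap contents = [71, 81]
push(13): heap contents = [13, 71, 81]
push(87): heap contents = [13, 71, 81, 87]
push(47): heap contents = [13, 47, 71, 81, 87]
push(65): heap contents = [13, 47, 65, 71, 81, 87]
pop() → 13: heap contents = [47, 65, 71, 81, 87]
push(89): heap contents = [47, 65, 71, 81, 87, 89]
pop() → 47: heap contents = [65, 71, 81, 87, 89]
push(7): heap contents = [7, 65, 71, 81, 87, 89]

Answer: 7 65 71 81 87 89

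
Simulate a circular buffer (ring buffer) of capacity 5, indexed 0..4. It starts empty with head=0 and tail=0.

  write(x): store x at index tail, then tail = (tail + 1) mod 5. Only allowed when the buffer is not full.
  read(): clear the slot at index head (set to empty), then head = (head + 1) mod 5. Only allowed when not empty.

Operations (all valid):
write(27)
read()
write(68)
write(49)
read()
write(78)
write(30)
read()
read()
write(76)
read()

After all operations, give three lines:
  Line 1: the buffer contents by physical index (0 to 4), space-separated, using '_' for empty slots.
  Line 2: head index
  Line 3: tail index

Answer: 76 _ _ _ _
0
1

Derivation:
write(27): buf=[27 _ _ _ _], head=0, tail=1, size=1
read(): buf=[_ _ _ _ _], head=1, tail=1, size=0
write(68): buf=[_ 68 _ _ _], head=1, tail=2, size=1
write(49): buf=[_ 68 49 _ _], head=1, tail=3, size=2
read(): buf=[_ _ 49 _ _], head=2, tail=3, size=1
write(78): buf=[_ _ 49 78 _], head=2, tail=4, size=2
write(30): buf=[_ _ 49 78 30], head=2, tail=0, size=3
read(): buf=[_ _ _ 78 30], head=3, tail=0, size=2
read(): buf=[_ _ _ _ 30], head=4, tail=0, size=1
write(76): buf=[76 _ _ _ 30], head=4, tail=1, size=2
read(): buf=[76 _ _ _ _], head=0, tail=1, size=1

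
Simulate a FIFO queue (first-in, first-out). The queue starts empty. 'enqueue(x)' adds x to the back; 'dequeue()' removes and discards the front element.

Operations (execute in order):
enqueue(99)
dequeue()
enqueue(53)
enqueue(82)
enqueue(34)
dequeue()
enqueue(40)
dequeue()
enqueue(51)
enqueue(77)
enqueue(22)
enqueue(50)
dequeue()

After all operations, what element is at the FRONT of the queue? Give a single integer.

Answer: 40

Derivation:
enqueue(99): queue = [99]
dequeue(): queue = []
enqueue(53): queue = [53]
enqueue(82): queue = [53, 82]
enqueue(34): queue = [53, 82, 34]
dequeue(): queue = [82, 34]
enqueue(40): queue = [82, 34, 40]
dequeue(): queue = [34, 40]
enqueue(51): queue = [34, 40, 51]
enqueue(77): queue = [34, 40, 51, 77]
enqueue(22): queue = [34, 40, 51, 77, 22]
enqueue(50): queue = [34, 40, 51, 77, 22, 50]
dequeue(): queue = [40, 51, 77, 22, 50]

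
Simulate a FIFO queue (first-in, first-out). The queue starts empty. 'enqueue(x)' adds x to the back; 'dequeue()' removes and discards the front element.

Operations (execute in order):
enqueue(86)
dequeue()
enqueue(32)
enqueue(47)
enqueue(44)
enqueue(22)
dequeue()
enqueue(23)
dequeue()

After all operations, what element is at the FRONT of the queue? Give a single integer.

Answer: 44

Derivation:
enqueue(86): queue = [86]
dequeue(): queue = []
enqueue(32): queue = [32]
enqueue(47): queue = [32, 47]
enqueue(44): queue = [32, 47, 44]
enqueue(22): queue = [32, 47, 44, 22]
dequeue(): queue = [47, 44, 22]
enqueue(23): queue = [47, 44, 22, 23]
dequeue(): queue = [44, 22, 23]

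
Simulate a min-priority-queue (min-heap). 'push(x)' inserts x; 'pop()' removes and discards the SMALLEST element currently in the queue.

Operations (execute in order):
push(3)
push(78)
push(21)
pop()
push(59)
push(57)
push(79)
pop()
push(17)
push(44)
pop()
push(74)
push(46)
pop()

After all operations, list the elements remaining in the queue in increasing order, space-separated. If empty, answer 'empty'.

Answer: 46 57 59 74 78 79

Derivation:
push(3): heap contents = [3]
push(78): heap contents = [3, 78]
push(21): heap contents = [3, 21, 78]
pop() → 3: heap contents = [21, 78]
push(59): heap contents = [21, 59, 78]
push(57): heap contents = [21, 57, 59, 78]
push(79): heap contents = [21, 57, 59, 78, 79]
pop() → 21: heap contents = [57, 59, 78, 79]
push(17): heap contents = [17, 57, 59, 78, 79]
push(44): heap contents = [17, 44, 57, 59, 78, 79]
pop() → 17: heap contents = [44, 57, 59, 78, 79]
push(74): heap contents = [44, 57, 59, 74, 78, 79]
push(46): heap contents = [44, 46, 57, 59, 74, 78, 79]
pop() → 44: heap contents = [46, 57, 59, 74, 78, 79]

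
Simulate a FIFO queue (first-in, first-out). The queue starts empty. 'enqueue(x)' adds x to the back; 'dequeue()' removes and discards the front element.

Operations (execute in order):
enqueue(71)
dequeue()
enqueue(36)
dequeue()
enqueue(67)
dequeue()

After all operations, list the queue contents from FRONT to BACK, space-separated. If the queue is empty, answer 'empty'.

Answer: empty

Derivation:
enqueue(71): [71]
dequeue(): []
enqueue(36): [36]
dequeue(): []
enqueue(67): [67]
dequeue(): []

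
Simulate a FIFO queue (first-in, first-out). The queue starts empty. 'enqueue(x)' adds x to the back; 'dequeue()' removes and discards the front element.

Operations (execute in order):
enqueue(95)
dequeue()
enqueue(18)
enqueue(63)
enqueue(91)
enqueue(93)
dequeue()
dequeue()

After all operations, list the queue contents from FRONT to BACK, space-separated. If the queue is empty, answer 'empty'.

enqueue(95): [95]
dequeue(): []
enqueue(18): [18]
enqueue(63): [18, 63]
enqueue(91): [18, 63, 91]
enqueue(93): [18, 63, 91, 93]
dequeue(): [63, 91, 93]
dequeue(): [91, 93]

Answer: 91 93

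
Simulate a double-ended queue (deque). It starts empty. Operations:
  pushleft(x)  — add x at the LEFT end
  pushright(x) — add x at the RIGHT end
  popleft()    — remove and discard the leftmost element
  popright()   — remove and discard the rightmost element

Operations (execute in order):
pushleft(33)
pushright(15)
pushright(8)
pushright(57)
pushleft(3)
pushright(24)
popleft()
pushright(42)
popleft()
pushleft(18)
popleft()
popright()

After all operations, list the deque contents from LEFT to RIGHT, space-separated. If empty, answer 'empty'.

Answer: 15 8 57 24

Derivation:
pushleft(33): [33]
pushright(15): [33, 15]
pushright(8): [33, 15, 8]
pushright(57): [33, 15, 8, 57]
pushleft(3): [3, 33, 15, 8, 57]
pushright(24): [3, 33, 15, 8, 57, 24]
popleft(): [33, 15, 8, 57, 24]
pushright(42): [33, 15, 8, 57, 24, 42]
popleft(): [15, 8, 57, 24, 42]
pushleft(18): [18, 15, 8, 57, 24, 42]
popleft(): [15, 8, 57, 24, 42]
popright(): [15, 8, 57, 24]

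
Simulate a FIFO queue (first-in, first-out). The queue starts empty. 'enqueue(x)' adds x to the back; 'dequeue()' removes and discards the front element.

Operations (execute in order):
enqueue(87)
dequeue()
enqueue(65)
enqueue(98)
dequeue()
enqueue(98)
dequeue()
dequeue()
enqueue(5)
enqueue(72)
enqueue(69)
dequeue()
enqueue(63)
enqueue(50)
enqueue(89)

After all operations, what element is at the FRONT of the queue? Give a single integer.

enqueue(87): queue = [87]
dequeue(): queue = []
enqueue(65): queue = [65]
enqueue(98): queue = [65, 98]
dequeue(): queue = [98]
enqueue(98): queue = [98, 98]
dequeue(): queue = [98]
dequeue(): queue = []
enqueue(5): queue = [5]
enqueue(72): queue = [5, 72]
enqueue(69): queue = [5, 72, 69]
dequeue(): queue = [72, 69]
enqueue(63): queue = [72, 69, 63]
enqueue(50): queue = [72, 69, 63, 50]
enqueue(89): queue = [72, 69, 63, 50, 89]

Answer: 72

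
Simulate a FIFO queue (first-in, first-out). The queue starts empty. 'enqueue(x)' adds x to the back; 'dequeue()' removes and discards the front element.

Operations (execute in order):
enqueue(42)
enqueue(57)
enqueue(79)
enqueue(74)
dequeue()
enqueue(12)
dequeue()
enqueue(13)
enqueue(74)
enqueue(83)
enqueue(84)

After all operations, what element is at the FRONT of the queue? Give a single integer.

enqueue(42): queue = [42]
enqueue(57): queue = [42, 57]
enqueue(79): queue = [42, 57, 79]
enqueue(74): queue = [42, 57, 79, 74]
dequeue(): queue = [57, 79, 74]
enqueue(12): queue = [57, 79, 74, 12]
dequeue(): queue = [79, 74, 12]
enqueue(13): queue = [79, 74, 12, 13]
enqueue(74): queue = [79, 74, 12, 13, 74]
enqueue(83): queue = [79, 74, 12, 13, 74, 83]
enqueue(84): queue = [79, 74, 12, 13, 74, 83, 84]

Answer: 79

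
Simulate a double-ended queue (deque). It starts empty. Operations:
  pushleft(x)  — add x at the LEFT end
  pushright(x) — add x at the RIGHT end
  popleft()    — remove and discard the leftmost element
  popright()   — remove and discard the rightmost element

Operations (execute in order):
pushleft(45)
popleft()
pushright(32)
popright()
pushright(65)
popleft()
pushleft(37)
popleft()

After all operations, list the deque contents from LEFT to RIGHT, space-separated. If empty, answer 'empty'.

pushleft(45): [45]
popleft(): []
pushright(32): [32]
popright(): []
pushright(65): [65]
popleft(): []
pushleft(37): [37]
popleft(): []

Answer: empty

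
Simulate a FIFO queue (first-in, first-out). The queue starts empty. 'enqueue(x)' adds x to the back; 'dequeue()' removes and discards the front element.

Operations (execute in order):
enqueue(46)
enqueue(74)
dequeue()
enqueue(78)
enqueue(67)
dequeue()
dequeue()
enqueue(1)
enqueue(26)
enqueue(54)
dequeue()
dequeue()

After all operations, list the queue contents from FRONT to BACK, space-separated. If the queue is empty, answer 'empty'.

Answer: 26 54

Derivation:
enqueue(46): [46]
enqueue(74): [46, 74]
dequeue(): [74]
enqueue(78): [74, 78]
enqueue(67): [74, 78, 67]
dequeue(): [78, 67]
dequeue(): [67]
enqueue(1): [67, 1]
enqueue(26): [67, 1, 26]
enqueue(54): [67, 1, 26, 54]
dequeue(): [1, 26, 54]
dequeue(): [26, 54]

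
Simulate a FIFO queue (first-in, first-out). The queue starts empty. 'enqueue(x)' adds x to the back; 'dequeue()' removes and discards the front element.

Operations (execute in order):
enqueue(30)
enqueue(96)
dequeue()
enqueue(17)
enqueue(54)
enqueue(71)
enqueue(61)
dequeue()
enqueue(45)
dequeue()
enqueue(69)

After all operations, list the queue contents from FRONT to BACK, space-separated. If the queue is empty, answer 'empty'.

Answer: 54 71 61 45 69

Derivation:
enqueue(30): [30]
enqueue(96): [30, 96]
dequeue(): [96]
enqueue(17): [96, 17]
enqueue(54): [96, 17, 54]
enqueue(71): [96, 17, 54, 71]
enqueue(61): [96, 17, 54, 71, 61]
dequeue(): [17, 54, 71, 61]
enqueue(45): [17, 54, 71, 61, 45]
dequeue(): [54, 71, 61, 45]
enqueue(69): [54, 71, 61, 45, 69]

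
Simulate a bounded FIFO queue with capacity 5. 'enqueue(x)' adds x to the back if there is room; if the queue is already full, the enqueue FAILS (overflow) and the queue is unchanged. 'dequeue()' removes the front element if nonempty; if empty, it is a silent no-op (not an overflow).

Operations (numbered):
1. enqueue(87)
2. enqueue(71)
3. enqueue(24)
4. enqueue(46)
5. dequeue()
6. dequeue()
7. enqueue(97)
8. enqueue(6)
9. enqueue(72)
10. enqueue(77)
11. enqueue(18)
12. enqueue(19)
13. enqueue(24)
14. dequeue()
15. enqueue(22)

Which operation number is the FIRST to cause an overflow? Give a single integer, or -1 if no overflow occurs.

Answer: 10

Derivation:
1. enqueue(87): size=1
2. enqueue(71): size=2
3. enqueue(24): size=3
4. enqueue(46): size=4
5. dequeue(): size=3
6. dequeue(): size=2
7. enqueue(97): size=3
8. enqueue(6): size=4
9. enqueue(72): size=5
10. enqueue(77): size=5=cap → OVERFLOW (fail)
11. enqueue(18): size=5=cap → OVERFLOW (fail)
12. enqueue(19): size=5=cap → OVERFLOW (fail)
13. enqueue(24): size=5=cap → OVERFLOW (fail)
14. dequeue(): size=4
15. enqueue(22): size=5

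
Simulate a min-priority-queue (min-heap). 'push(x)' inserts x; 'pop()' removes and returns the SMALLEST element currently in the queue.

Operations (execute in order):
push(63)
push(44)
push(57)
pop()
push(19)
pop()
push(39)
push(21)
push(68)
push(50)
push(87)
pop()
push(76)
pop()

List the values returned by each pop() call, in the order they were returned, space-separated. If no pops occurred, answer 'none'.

push(63): heap contents = [63]
push(44): heap contents = [44, 63]
push(57): heap contents = [44, 57, 63]
pop() → 44: heap contents = [57, 63]
push(19): heap contents = [19, 57, 63]
pop() → 19: heap contents = [57, 63]
push(39): heap contents = [39, 57, 63]
push(21): heap contents = [21, 39, 57, 63]
push(68): heap contents = [21, 39, 57, 63, 68]
push(50): heap contents = [21, 39, 50, 57, 63, 68]
push(87): heap contents = [21, 39, 50, 57, 63, 68, 87]
pop() → 21: heap contents = [39, 50, 57, 63, 68, 87]
push(76): heap contents = [39, 50, 57, 63, 68, 76, 87]
pop() → 39: heap contents = [50, 57, 63, 68, 76, 87]

Answer: 44 19 21 39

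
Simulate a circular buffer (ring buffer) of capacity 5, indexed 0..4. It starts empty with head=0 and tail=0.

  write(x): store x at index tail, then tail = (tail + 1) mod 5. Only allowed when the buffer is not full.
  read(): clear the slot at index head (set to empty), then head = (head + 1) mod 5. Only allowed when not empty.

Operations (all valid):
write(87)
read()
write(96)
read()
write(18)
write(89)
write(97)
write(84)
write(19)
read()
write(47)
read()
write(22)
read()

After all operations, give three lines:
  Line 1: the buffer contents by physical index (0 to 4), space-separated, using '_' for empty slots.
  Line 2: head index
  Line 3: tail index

Answer: 84 19 47 22 _
0
4

Derivation:
write(87): buf=[87 _ _ _ _], head=0, tail=1, size=1
read(): buf=[_ _ _ _ _], head=1, tail=1, size=0
write(96): buf=[_ 96 _ _ _], head=1, tail=2, size=1
read(): buf=[_ _ _ _ _], head=2, tail=2, size=0
write(18): buf=[_ _ 18 _ _], head=2, tail=3, size=1
write(89): buf=[_ _ 18 89 _], head=2, tail=4, size=2
write(97): buf=[_ _ 18 89 97], head=2, tail=0, size=3
write(84): buf=[84 _ 18 89 97], head=2, tail=1, size=4
write(19): buf=[84 19 18 89 97], head=2, tail=2, size=5
read(): buf=[84 19 _ 89 97], head=3, tail=2, size=4
write(47): buf=[84 19 47 89 97], head=3, tail=3, size=5
read(): buf=[84 19 47 _ 97], head=4, tail=3, size=4
write(22): buf=[84 19 47 22 97], head=4, tail=4, size=5
read(): buf=[84 19 47 22 _], head=0, tail=4, size=4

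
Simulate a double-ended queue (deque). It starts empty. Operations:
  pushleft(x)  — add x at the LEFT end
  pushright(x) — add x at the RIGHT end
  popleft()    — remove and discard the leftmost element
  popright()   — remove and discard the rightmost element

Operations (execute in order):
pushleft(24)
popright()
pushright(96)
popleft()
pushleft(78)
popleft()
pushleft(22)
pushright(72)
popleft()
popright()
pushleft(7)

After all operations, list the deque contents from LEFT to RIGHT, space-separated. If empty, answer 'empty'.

Answer: 7

Derivation:
pushleft(24): [24]
popright(): []
pushright(96): [96]
popleft(): []
pushleft(78): [78]
popleft(): []
pushleft(22): [22]
pushright(72): [22, 72]
popleft(): [72]
popright(): []
pushleft(7): [7]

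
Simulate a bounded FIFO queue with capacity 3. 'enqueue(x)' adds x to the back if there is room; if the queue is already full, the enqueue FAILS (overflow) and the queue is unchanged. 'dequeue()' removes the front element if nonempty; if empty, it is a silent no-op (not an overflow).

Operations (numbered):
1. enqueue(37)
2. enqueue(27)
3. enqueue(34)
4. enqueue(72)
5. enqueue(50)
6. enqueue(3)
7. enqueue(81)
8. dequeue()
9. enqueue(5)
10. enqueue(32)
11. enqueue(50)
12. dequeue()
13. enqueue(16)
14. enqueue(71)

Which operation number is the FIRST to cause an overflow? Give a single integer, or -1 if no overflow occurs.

Answer: 4

Derivation:
1. enqueue(37): size=1
2. enqueue(27): size=2
3. enqueue(34): size=3
4. enqueue(72): size=3=cap → OVERFLOW (fail)
5. enqueue(50): size=3=cap → OVERFLOW (fail)
6. enqueue(3): size=3=cap → OVERFLOW (fail)
7. enqueue(81): size=3=cap → OVERFLOW (fail)
8. dequeue(): size=2
9. enqueue(5): size=3
10. enqueue(32): size=3=cap → OVERFLOW (fail)
11. enqueue(50): size=3=cap → OVERFLOW (fail)
12. dequeue(): size=2
13. enqueue(16): size=3
14. enqueue(71): size=3=cap → OVERFLOW (fail)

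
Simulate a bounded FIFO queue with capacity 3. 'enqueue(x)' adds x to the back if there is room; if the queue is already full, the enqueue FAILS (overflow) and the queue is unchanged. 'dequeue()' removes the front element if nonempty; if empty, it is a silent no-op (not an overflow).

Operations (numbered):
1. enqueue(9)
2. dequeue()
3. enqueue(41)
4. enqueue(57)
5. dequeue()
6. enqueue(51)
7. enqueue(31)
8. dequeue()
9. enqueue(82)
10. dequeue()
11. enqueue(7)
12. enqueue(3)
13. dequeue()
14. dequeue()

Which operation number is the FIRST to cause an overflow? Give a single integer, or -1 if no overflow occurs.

1. enqueue(9): size=1
2. dequeue(): size=0
3. enqueue(41): size=1
4. enqueue(57): size=2
5. dequeue(): size=1
6. enqueue(51): size=2
7. enqueue(31): size=3
8. dequeue(): size=2
9. enqueue(82): size=3
10. dequeue(): size=2
11. enqueue(7): size=3
12. enqueue(3): size=3=cap → OVERFLOW (fail)
13. dequeue(): size=2
14. dequeue(): size=1

Answer: 12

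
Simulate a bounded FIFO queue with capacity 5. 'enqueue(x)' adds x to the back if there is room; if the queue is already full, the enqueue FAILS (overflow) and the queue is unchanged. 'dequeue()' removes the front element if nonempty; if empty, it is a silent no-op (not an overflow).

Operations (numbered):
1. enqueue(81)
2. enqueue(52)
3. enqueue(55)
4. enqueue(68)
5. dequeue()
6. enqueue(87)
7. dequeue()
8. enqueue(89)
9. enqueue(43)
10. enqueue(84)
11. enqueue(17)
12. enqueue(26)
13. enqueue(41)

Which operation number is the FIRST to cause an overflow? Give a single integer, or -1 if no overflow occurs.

Answer: 10

Derivation:
1. enqueue(81): size=1
2. enqueue(52): size=2
3. enqueue(55): size=3
4. enqueue(68): size=4
5. dequeue(): size=3
6. enqueue(87): size=4
7. dequeue(): size=3
8. enqueue(89): size=4
9. enqueue(43): size=5
10. enqueue(84): size=5=cap → OVERFLOW (fail)
11. enqueue(17): size=5=cap → OVERFLOW (fail)
12. enqueue(26): size=5=cap → OVERFLOW (fail)
13. enqueue(41): size=5=cap → OVERFLOW (fail)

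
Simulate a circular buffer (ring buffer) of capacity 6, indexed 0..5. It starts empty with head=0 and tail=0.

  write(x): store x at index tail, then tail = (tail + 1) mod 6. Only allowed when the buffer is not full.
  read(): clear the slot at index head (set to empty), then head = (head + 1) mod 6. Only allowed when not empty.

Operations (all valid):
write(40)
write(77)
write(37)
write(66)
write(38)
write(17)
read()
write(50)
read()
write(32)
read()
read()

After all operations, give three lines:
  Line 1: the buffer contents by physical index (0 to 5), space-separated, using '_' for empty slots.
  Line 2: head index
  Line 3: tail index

write(40): buf=[40 _ _ _ _ _], head=0, tail=1, size=1
write(77): buf=[40 77 _ _ _ _], head=0, tail=2, size=2
write(37): buf=[40 77 37 _ _ _], head=0, tail=3, size=3
write(66): buf=[40 77 37 66 _ _], head=0, tail=4, size=4
write(38): buf=[40 77 37 66 38 _], head=0, tail=5, size=5
write(17): buf=[40 77 37 66 38 17], head=0, tail=0, size=6
read(): buf=[_ 77 37 66 38 17], head=1, tail=0, size=5
write(50): buf=[50 77 37 66 38 17], head=1, tail=1, size=6
read(): buf=[50 _ 37 66 38 17], head=2, tail=1, size=5
write(32): buf=[50 32 37 66 38 17], head=2, tail=2, size=6
read(): buf=[50 32 _ 66 38 17], head=3, tail=2, size=5
read(): buf=[50 32 _ _ 38 17], head=4, tail=2, size=4

Answer: 50 32 _ _ 38 17
4
2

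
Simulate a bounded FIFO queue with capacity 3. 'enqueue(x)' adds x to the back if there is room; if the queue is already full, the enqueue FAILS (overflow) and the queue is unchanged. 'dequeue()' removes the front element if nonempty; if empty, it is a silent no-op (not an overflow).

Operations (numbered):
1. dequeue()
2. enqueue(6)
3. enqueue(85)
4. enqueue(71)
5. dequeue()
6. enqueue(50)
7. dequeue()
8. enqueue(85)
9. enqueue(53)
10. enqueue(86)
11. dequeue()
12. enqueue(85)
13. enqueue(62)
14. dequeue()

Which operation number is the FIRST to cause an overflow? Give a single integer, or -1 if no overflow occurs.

Answer: 9

Derivation:
1. dequeue(): empty, no-op, size=0
2. enqueue(6): size=1
3. enqueue(85): size=2
4. enqueue(71): size=3
5. dequeue(): size=2
6. enqueue(50): size=3
7. dequeue(): size=2
8. enqueue(85): size=3
9. enqueue(53): size=3=cap → OVERFLOW (fail)
10. enqueue(86): size=3=cap → OVERFLOW (fail)
11. dequeue(): size=2
12. enqueue(85): size=3
13. enqueue(62): size=3=cap → OVERFLOW (fail)
14. dequeue(): size=2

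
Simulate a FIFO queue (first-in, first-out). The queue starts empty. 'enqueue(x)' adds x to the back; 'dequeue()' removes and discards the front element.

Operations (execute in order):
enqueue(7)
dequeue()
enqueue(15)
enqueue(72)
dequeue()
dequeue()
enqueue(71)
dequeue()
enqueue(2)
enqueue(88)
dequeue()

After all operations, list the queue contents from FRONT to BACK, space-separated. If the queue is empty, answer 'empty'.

enqueue(7): [7]
dequeue(): []
enqueue(15): [15]
enqueue(72): [15, 72]
dequeue(): [72]
dequeue(): []
enqueue(71): [71]
dequeue(): []
enqueue(2): [2]
enqueue(88): [2, 88]
dequeue(): [88]

Answer: 88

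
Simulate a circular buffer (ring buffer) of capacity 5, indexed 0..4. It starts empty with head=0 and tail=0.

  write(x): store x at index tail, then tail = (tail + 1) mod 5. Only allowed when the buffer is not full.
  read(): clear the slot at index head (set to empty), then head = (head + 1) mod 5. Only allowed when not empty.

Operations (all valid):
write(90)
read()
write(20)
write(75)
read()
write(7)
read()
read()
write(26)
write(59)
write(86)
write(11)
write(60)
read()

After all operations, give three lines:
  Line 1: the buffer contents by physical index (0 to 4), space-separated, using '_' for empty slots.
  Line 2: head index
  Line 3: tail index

write(90): buf=[90 _ _ _ _], head=0, tail=1, size=1
read(): buf=[_ _ _ _ _], head=1, tail=1, size=0
write(20): buf=[_ 20 _ _ _], head=1, tail=2, size=1
write(75): buf=[_ 20 75 _ _], head=1, tail=3, size=2
read(): buf=[_ _ 75 _ _], head=2, tail=3, size=1
write(7): buf=[_ _ 75 7 _], head=2, tail=4, size=2
read(): buf=[_ _ _ 7 _], head=3, tail=4, size=1
read(): buf=[_ _ _ _ _], head=4, tail=4, size=0
write(26): buf=[_ _ _ _ 26], head=4, tail=0, size=1
write(59): buf=[59 _ _ _ 26], head=4, tail=1, size=2
write(86): buf=[59 86 _ _ 26], head=4, tail=2, size=3
write(11): buf=[59 86 11 _ 26], head=4, tail=3, size=4
write(60): buf=[59 86 11 60 26], head=4, tail=4, size=5
read(): buf=[59 86 11 60 _], head=0, tail=4, size=4

Answer: 59 86 11 60 _
0
4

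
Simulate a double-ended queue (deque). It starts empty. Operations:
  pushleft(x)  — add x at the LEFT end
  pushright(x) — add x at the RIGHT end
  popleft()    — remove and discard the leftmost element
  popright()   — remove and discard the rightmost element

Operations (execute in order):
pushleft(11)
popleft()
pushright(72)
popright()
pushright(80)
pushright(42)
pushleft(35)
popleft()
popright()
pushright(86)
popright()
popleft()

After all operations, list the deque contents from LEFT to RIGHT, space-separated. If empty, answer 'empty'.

pushleft(11): [11]
popleft(): []
pushright(72): [72]
popright(): []
pushright(80): [80]
pushright(42): [80, 42]
pushleft(35): [35, 80, 42]
popleft(): [80, 42]
popright(): [80]
pushright(86): [80, 86]
popright(): [80]
popleft(): []

Answer: empty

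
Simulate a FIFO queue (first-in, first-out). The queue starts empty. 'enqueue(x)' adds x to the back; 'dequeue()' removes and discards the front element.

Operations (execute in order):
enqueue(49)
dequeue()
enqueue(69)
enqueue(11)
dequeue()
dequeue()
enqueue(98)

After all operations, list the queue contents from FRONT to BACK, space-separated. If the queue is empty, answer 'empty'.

enqueue(49): [49]
dequeue(): []
enqueue(69): [69]
enqueue(11): [69, 11]
dequeue(): [11]
dequeue(): []
enqueue(98): [98]

Answer: 98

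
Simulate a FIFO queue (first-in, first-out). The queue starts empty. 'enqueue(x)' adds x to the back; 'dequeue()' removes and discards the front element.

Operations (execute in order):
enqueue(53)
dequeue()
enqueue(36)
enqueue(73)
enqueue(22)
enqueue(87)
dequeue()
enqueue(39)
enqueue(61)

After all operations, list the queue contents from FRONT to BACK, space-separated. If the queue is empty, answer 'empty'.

enqueue(53): [53]
dequeue(): []
enqueue(36): [36]
enqueue(73): [36, 73]
enqueue(22): [36, 73, 22]
enqueue(87): [36, 73, 22, 87]
dequeue(): [73, 22, 87]
enqueue(39): [73, 22, 87, 39]
enqueue(61): [73, 22, 87, 39, 61]

Answer: 73 22 87 39 61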